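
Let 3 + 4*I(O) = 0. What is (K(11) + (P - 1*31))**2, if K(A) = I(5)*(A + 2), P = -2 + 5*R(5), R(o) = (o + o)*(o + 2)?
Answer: 1510441/16 ≈ 94403.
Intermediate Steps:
I(O) = -3/4 (I(O) = -3/4 + (1/4)*0 = -3/4 + 0 = -3/4)
R(o) = 2*o*(2 + o) (R(o) = (2*o)*(2 + o) = 2*o*(2 + o))
P = 348 (P = -2 + 5*(2*5*(2 + 5)) = -2 + 5*(2*5*7) = -2 + 5*70 = -2 + 350 = 348)
K(A) = -3/2 - 3*A/4 (K(A) = -3*(A + 2)/4 = -3*(2 + A)/4 = -3/2 - 3*A/4)
(K(11) + (P - 1*31))**2 = ((-3/2 - 3/4*11) + (348 - 1*31))**2 = ((-3/2 - 33/4) + (348 - 31))**2 = (-39/4 + 317)**2 = (1229/4)**2 = 1510441/16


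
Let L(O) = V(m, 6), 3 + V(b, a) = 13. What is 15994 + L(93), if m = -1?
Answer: 16004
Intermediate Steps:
V(b, a) = 10 (V(b, a) = -3 + 13 = 10)
L(O) = 10
15994 + L(93) = 15994 + 10 = 16004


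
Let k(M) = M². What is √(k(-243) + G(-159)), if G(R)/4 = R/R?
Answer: √59053 ≈ 243.01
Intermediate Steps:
G(R) = 4 (G(R) = 4*(R/R) = 4*1 = 4)
√(k(-243) + G(-159)) = √((-243)² + 4) = √(59049 + 4) = √59053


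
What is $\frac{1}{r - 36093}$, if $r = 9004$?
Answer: $- \frac{1}{27089} \approx -3.6915 \cdot 10^{-5}$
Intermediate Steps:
$\frac{1}{r - 36093} = \frac{1}{9004 - 36093} = \frac{1}{-27089} = - \frac{1}{27089}$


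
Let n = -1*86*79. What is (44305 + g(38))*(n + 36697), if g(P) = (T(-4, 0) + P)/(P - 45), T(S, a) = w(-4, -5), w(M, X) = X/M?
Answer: 37091172849/28 ≈ 1.3247e+9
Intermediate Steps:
T(S, a) = 5/4 (T(S, a) = -5/(-4) = -5*(-1/4) = 5/4)
n = -6794 (n = -86*79 = -6794)
g(P) = (5/4 + P)/(-45 + P) (g(P) = (5/4 + P)/(P - 45) = (5/4 + P)/(-45 + P))
(44305 + g(38))*(n + 36697) = (44305 + (5/4 + 38)/(-45 + 38))*(-6794 + 36697) = (44305 + (157/4)/(-7))*29903 = (44305 - 1/7*157/4)*29903 = (44305 - 157/28)*29903 = (1240383/28)*29903 = 37091172849/28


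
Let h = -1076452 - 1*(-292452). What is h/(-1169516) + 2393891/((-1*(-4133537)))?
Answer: 1510096708689/1208559414523 ≈ 1.2495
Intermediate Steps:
h = -784000 (h = -1076452 + 292452 = -784000)
h/(-1169516) + 2393891/((-1*(-4133537))) = -784000/(-1169516) + 2393891/((-1*(-4133537))) = -784000*(-1/1169516) + 2393891/4133537 = 196000/292379 + 2393891*(1/4133537) = 196000/292379 + 2393891/4133537 = 1510096708689/1208559414523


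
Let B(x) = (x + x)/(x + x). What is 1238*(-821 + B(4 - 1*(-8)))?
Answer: -1015160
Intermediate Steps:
B(x) = 1 (B(x) = (2*x)/((2*x)) = (2*x)*(1/(2*x)) = 1)
1238*(-821 + B(4 - 1*(-8))) = 1238*(-821 + 1) = 1238*(-820) = -1015160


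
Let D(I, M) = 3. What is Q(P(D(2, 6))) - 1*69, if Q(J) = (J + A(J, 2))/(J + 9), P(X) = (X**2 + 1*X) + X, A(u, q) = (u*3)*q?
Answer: -517/8 ≈ -64.625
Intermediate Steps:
A(u, q) = 3*q*u (A(u, q) = (3*u)*q = 3*q*u)
P(X) = X**2 + 2*X (P(X) = (X**2 + X) + X = (X + X**2) + X = X**2 + 2*X)
Q(J) = 7*J/(9 + J) (Q(J) = (J + 3*2*J)/(J + 9) = (J + 6*J)/(9 + J) = (7*J)/(9 + J) = 7*J/(9 + J))
Q(P(D(2, 6))) - 1*69 = 7*(3*(2 + 3))/(9 + 3*(2 + 3)) - 1*69 = 7*(3*5)/(9 + 3*5) - 69 = 7*15/(9 + 15) - 69 = 7*15/24 - 69 = 7*15*(1/24) - 69 = 35/8 - 69 = -517/8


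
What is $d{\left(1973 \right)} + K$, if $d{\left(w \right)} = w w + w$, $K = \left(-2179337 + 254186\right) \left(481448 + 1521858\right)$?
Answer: $-3856662654504$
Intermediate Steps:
$K = -3856666549206$ ($K = \left(-1925151\right) 2003306 = -3856666549206$)
$d{\left(w \right)} = w + w^{2}$ ($d{\left(w \right)} = w^{2} + w = w + w^{2}$)
$d{\left(1973 \right)} + K = 1973 \left(1 + 1973\right) - 3856666549206 = 1973 \cdot 1974 - 3856666549206 = 3894702 - 3856666549206 = -3856662654504$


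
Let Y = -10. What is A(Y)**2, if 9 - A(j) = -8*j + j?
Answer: 3721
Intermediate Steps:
A(j) = 9 + 7*j (A(j) = 9 - (-8*j + j) = 9 - (-7)*j = 9 + 7*j)
A(Y)**2 = (9 + 7*(-10))**2 = (9 - 70)**2 = (-61)**2 = 3721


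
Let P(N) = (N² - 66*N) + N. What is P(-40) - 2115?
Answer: 2085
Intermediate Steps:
P(N) = N² - 65*N
P(-40) - 2115 = -40*(-65 - 40) - 2115 = -40*(-105) - 2115 = 4200 - 2115 = 2085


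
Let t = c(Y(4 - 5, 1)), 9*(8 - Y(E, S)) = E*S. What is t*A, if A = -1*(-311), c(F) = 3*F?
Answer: 22703/3 ≈ 7567.7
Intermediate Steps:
Y(E, S) = 8 - E*S/9
A = 311
t = 73/3 (t = 3*(8 - ⅑*(4 - 5)*1) = 3*(8 - ⅑*(-1)*1) = 3*(8 + ⅑) = 3*(73/9) = 73/3 ≈ 24.333)
t*A = (73/3)*311 = 22703/3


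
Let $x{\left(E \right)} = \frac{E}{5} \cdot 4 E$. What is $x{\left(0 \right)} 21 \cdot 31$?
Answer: $0$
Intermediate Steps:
$x{\left(E \right)} = \frac{4 E^{2}}{5}$ ($x{\left(E \right)} = E \frac{1}{5} \cdot 4 E = \frac{E}{5} \cdot 4 E = \frac{4 E}{5} E = \frac{4 E^{2}}{5}$)
$x{\left(0 \right)} 21 \cdot 31 = \frac{4 \cdot 0^{2}}{5} \cdot 21 \cdot 31 = \frac{4}{5} \cdot 0 \cdot 21 \cdot 31 = 0 \cdot 21 \cdot 31 = 0 \cdot 31 = 0$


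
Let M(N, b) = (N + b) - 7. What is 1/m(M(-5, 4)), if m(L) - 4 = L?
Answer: -¼ ≈ -0.25000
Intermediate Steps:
M(N, b) = -7 + N + b
m(L) = 4 + L
1/m(M(-5, 4)) = 1/(4 + (-7 - 5 + 4)) = 1/(4 - 8) = 1/(-4) = -¼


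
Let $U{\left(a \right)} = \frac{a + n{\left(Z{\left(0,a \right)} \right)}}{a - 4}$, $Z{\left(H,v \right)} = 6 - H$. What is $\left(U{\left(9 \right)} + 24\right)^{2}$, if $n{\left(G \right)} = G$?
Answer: $729$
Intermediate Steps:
$U{\left(a \right)} = \frac{6 + a}{-4 + a}$ ($U{\left(a \right)} = \frac{a + \left(6 - 0\right)}{a - 4} = \frac{a + \left(6 + 0\right)}{-4 + a} = \frac{a + 6}{-4 + a} = \frac{6 + a}{-4 + a}$)
$\left(U{\left(9 \right)} + 24\right)^{2} = \left(\frac{6 + 9}{-4 + 9} + 24\right)^{2} = \left(\frac{1}{5} \cdot 15 + 24\right)^{2} = \left(3 + 24\right)^{2} = 27^{2} = 729$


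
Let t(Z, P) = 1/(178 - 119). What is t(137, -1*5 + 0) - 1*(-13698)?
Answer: 808183/59 ≈ 13698.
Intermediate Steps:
t(Z, P) = 1/59
t(137, -1*5 + 0) - 1*(-13698) = 1/59 - 1*(-13698) = 1/59 + 13698 = 808183/59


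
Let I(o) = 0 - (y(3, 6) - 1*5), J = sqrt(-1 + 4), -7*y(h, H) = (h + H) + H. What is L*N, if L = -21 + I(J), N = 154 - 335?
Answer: 17557/7 ≈ 2508.1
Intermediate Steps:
y(h, H) = -2*H/7 - h/7 (y(h, H) = -((h + H) + H)/7 = -((H + h) + H)/7 = -(h + 2*H)/7 = -2*H/7 - h/7)
J = sqrt(3) ≈ 1.7320
N = -181
I(o) = 50/7 (I(o) = 0 - ((-2/7*6 - 1/7*3) - 1*5) = 0 - ((-12/7 - 3/7) - 5) = 0 - (-15/7 - 5) = 0 - 1*(-50/7) = 0 + 50/7 = 50/7)
L = -97/7 (L = -21 + 50/7 = -97/7 ≈ -13.857)
L*N = -97/7*(-181) = 17557/7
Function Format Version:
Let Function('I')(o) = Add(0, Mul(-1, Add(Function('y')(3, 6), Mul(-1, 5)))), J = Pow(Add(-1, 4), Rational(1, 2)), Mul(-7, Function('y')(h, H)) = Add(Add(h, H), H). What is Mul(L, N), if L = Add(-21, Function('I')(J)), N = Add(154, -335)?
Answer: Rational(17557, 7) ≈ 2508.1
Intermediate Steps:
Function('y')(h, H) = Add(Mul(Rational(-2, 7), H), Mul(Rational(-1, 7), h)) (Function('y')(h, H) = Mul(Rational(-1, 7), Add(Add(h, H), H)) = Mul(Rational(-1, 7), Add(Add(H, h), H)) = Mul(Rational(-1, 7), Add(h, Mul(2, H))) = Add(Mul(Rational(-2, 7), H), Mul(Rational(-1, 7), h)))
J = Pow(3, Rational(1, 2)) ≈ 1.7320
N = -181
Function('I')(o) = Rational(50, 7) (Function('I')(o) = Add(0, Mul(-1, Add(Add(Mul(Rational(-2, 7), 6), Mul(Rational(-1, 7), 3)), Mul(-1, 5)))) = Add(0, Mul(-1, Add(Add(Rational(-12, 7), Rational(-3, 7)), -5))) = Add(0, Mul(-1, Add(Rational(-15, 7), -5))) = Add(0, Mul(-1, Rational(-50, 7))) = Add(0, Rational(50, 7)) = Rational(50, 7))
L = Rational(-97, 7) (L = Add(-21, Rational(50, 7)) = Rational(-97, 7) ≈ -13.857)
Mul(L, N) = Mul(Rational(-97, 7), -181) = Rational(17557, 7)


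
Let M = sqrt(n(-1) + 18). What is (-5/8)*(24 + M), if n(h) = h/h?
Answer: -15 - 5*sqrt(19)/8 ≈ -17.724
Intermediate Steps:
n(h) = 1
M = sqrt(19) (M = sqrt(1 + 18) = sqrt(19) ≈ 4.3589)
(-5/8)*(24 + M) = (-5/8)*(24 + sqrt(19)) = ((1/8)*(-5))*(24 + sqrt(19)) = -5*(24 + sqrt(19))/8 = -15 - 5*sqrt(19)/8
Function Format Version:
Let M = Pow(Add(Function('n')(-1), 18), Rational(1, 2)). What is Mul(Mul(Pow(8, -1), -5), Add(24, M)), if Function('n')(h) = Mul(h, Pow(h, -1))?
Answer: Add(-15, Mul(Rational(-5, 8), Pow(19, Rational(1, 2)))) ≈ -17.724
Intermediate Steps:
Function('n')(h) = 1
M = Pow(19, Rational(1, 2)) (M = Pow(Add(1, 18), Rational(1, 2)) = Pow(19, Rational(1, 2)) ≈ 4.3589)
Mul(Mul(Pow(8, -1), -5), Add(24, M)) = Mul(Mul(Pow(8, -1), -5), Add(24, Pow(19, Rational(1, 2)))) = Mul(Mul(Rational(1, 8), -5), Add(24, Pow(19, Rational(1, 2)))) = Mul(Rational(-5, 8), Add(24, Pow(19, Rational(1, 2)))) = Add(-15, Mul(Rational(-5, 8), Pow(19, Rational(1, 2))))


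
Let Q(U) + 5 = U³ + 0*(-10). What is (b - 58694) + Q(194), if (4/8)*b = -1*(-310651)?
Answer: 7863987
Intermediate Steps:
Q(U) = -5 + U³ (Q(U) = -5 + (U³ + 0*(-10)) = -5 + (U³ + 0) = -5 + U³)
b = 621302 (b = 2*(-1*(-310651)) = 2*310651 = 621302)
(b - 58694) + Q(194) = (621302 - 58694) + (-5 + 194³) = 562608 + (-5 + 7301384) = 562608 + 7301379 = 7863987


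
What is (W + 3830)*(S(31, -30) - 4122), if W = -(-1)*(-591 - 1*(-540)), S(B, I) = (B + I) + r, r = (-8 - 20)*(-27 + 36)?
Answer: -16525567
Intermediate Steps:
r = -252 (r = -28*9 = -252)
S(B, I) = -252 + B + I (S(B, I) = (B + I) - 252 = -252 + B + I)
W = -51 (W = -(-1)*(-591 + 540) = -(-1)*(-51) = -1*51 = -51)
(W + 3830)*(S(31, -30) - 4122) = (-51 + 3830)*((-252 + 31 - 30) - 4122) = 3779*(-251 - 4122) = 3779*(-4373) = -16525567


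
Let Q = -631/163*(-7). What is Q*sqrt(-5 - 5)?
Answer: 4417*I*sqrt(10)/163 ≈ 85.692*I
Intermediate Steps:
Q = 4417/163 (Q = -631*1/163*(-7) = -631/163*(-7) = 4417/163 ≈ 27.098)
Q*sqrt(-5 - 5) = 4417*sqrt(-5 - 5)/163 = 4417*sqrt(-10)/163 = 4417*(I*sqrt(10))/163 = 4417*I*sqrt(10)/163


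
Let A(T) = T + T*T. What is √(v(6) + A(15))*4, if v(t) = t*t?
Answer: 8*√69 ≈ 66.453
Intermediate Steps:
A(T) = T + T²
v(t) = t²
√(v(6) + A(15))*4 = √(6² + 15*(1 + 15))*4 = √(36 + 15*16)*4 = √(36 + 240)*4 = √276*4 = (2*√69)*4 = 8*√69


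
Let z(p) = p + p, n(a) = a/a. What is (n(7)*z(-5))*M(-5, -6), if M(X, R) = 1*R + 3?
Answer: 30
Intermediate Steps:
M(X, R) = 3 + R (M(X, R) = R + 3 = 3 + R)
n(a) = 1
z(p) = 2*p
(n(7)*z(-5))*M(-5, -6) = (1*(2*(-5)))*(3 - 6) = (1*(-10))*(-3) = -10*(-3) = 30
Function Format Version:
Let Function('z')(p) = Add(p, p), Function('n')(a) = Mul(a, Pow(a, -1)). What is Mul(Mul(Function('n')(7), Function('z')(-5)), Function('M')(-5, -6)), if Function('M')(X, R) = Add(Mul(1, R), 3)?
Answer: 30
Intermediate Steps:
Function('M')(X, R) = Add(3, R) (Function('M')(X, R) = Add(R, 3) = Add(3, R))
Function('n')(a) = 1
Function('z')(p) = Mul(2, p)
Mul(Mul(Function('n')(7), Function('z')(-5)), Function('M')(-5, -6)) = Mul(Mul(1, Mul(2, -5)), Add(3, -6)) = Mul(Mul(1, -10), -3) = Mul(-10, -3) = 30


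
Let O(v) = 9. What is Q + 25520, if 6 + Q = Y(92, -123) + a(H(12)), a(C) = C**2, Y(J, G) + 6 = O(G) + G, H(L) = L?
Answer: 25538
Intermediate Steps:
Y(J, G) = 3 + G (Y(J, G) = -6 + (9 + G) = 3 + G)
Q = 18 (Q = -6 + ((3 - 123) + 12**2) = -6 + (-120 + 144) = -6 + 24 = 18)
Q + 25520 = 18 + 25520 = 25538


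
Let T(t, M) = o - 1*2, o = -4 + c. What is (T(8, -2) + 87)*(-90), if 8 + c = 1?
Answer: -6660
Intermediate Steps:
c = -7 (c = -8 + 1 = -7)
o = -11 (o = -4 - 7 = -11)
T(t, M) = -13 (T(t, M) = -11 - 1*2 = -11 - 2 = -13)
(T(8, -2) + 87)*(-90) = (-13 + 87)*(-90) = 74*(-90) = -6660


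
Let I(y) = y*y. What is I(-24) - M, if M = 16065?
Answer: -15489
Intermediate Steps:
I(y) = y**2
I(-24) - M = (-24)**2 - 1*16065 = 576 - 16065 = -15489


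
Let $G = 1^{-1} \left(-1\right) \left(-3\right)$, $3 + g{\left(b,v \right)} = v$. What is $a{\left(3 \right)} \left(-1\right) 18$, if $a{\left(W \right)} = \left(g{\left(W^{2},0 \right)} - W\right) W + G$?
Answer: $270$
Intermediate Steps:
$g{\left(b,v \right)} = -3 + v$
$G = 3$ ($G = 1 \left(-1\right) \left(-3\right) = \left(-1\right) \left(-3\right) = 3$)
$a{\left(W \right)} = 3 + W \left(-3 - W\right)$ ($a{\left(W \right)} = \left(\left(-3 + 0\right) - W\right) W + 3 = \left(-3 - W\right) W + 3 = W \left(-3 - W\right) + 3 = 3 + W \left(-3 - W\right)$)
$a{\left(3 \right)} \left(-1\right) 18 = \left(3 - 3^{2} - 9\right) \left(-1\right) 18 = \left(3 - 9 - 9\right) \left(-1\right) 18 = \left(-15\right) \left(-1\right) 18 = 15 \cdot 18 = 270$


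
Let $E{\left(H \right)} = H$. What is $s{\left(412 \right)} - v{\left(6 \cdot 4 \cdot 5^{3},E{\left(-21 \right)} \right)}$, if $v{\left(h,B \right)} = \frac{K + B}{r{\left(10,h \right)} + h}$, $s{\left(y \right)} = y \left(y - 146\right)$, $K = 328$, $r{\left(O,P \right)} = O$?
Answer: $\frac{329871613}{3010} \approx 1.0959 \cdot 10^{5}$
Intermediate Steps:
$s{\left(y \right)} = y \left(-146 + y\right)$
$v{\left(h,B \right)} = \frac{328 + B}{10 + h}$
$s{\left(412 \right)} - v{\left(6 \cdot 4 \cdot 5^{3},E{\left(-21 \right)} \right)} = 412 \left(-146 + 412\right) - \frac{328 - 21}{10 + 6 \cdot 4 \cdot 5^{3}} = 412 \cdot 266 - \frac{1}{10 + 24 \cdot 125} \cdot 307 = 109592 - \frac{1}{10 + 3000} \cdot 307 = 109592 - \frac{1}{3010} \cdot 307 = 109592 - \frac{307}{3010} = \frac{329871613}{3010}$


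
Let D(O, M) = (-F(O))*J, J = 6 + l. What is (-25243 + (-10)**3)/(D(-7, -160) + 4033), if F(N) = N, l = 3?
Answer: -26243/4096 ≈ -6.4070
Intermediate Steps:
J = 9 (J = 6 + 3 = 9)
D(O, M) = -9*O (D(O, M) = -O*9 = -9*O)
(-25243 + (-10)**3)/(D(-7, -160) + 4033) = (-25243 + (-10)**3)/(-9*(-7) + 4033) = (-25243 - 1000)/(63 + 4033) = -26243/4096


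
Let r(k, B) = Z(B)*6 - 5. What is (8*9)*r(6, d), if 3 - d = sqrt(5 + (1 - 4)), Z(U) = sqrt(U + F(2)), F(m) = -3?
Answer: -360 + 432*I*2**(1/4) ≈ -360.0 + 513.74*I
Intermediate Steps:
Z(U) = sqrt(-3 + U) (Z(U) = sqrt(U - 3) = sqrt(-3 + U))
d = 3 - sqrt(2) (d = 3 - sqrt(5 + (1 - 4)) = 3 - sqrt(5 - 3) = 3 - sqrt(2) ≈ 1.5858)
r(k, B) = -5 + 6*sqrt(-3 + B) (r(k, B) = sqrt(-3 + B)*6 - 5 = 6*sqrt(-3 + B) - 5 = -5 + 6*sqrt(-3 + B))
(8*9)*r(6, d) = (8*9)*(-5 + 6*sqrt(-3 + (3 - sqrt(2)))) = 72*(-5 + 6*sqrt(-sqrt(2))) = 72*(-5 + 6*(I*2**(1/4))) = 72*(-5 + 6*I*2**(1/4)) = -360 + 432*I*2**(1/4)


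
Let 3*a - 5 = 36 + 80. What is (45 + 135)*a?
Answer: 7260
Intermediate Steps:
a = 121/3 (a = 5/3 + (36 + 80)/3 = 5/3 + (1/3)*116 = 5/3 + 116/3 = 121/3 ≈ 40.333)
(45 + 135)*a = (45 + 135)*(121/3) = 180*(121/3) = 7260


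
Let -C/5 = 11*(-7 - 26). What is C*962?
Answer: 1746030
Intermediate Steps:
C = 1815 (C = -55*(-7 - 26) = -55*(-33) = -5*(-363) = 1815)
C*962 = 1815*962 = 1746030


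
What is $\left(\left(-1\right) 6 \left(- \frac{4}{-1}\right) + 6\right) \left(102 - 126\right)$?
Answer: $432$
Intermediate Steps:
$\left(\left(-1\right) 6 \left(- \frac{4}{-1}\right) + 6\right) \left(102 - 126\right) = \left(- 6 \left(\left(-4\right) \left(-1\right)\right) + 6\right) \left(-24\right) = \left(\left(-6\right) 4 + 6\right) \left(-24\right) = \left(-24 + 6\right) \left(-24\right) = \left(-18\right) \left(-24\right) = 432$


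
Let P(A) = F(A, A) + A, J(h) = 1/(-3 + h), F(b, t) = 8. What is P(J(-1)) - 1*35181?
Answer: -140693/4 ≈ -35173.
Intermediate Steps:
P(A) = 8 + A
P(J(-1)) - 1*35181 = (8 + 1/(-3 - 1)) - 1*35181 = (8 + 1/(-4)) - 35181 = (8 - ¼) - 35181 = 31/4 - 35181 = -140693/4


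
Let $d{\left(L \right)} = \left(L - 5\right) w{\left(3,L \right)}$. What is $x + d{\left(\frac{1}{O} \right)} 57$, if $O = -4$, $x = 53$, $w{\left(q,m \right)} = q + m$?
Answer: $- \frac{12319}{16} \approx -769.94$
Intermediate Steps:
$w{\left(q,m \right)} = m + q$
$d{\left(L \right)} = \left(-5 + L\right) \left(3 + L\right)$ ($d{\left(L \right)} = \left(L - 5\right) \left(L + 3\right) = \left(-5 + L\right) \left(3 + L\right)$)
$x + d{\left(\frac{1}{O} \right)} 57 = 53 + \left(-5 + \frac{1}{-4}\right) \left(3 + \frac{1}{-4}\right) 57 = 53 + \left(-5 - \frac{1}{4}\right) \left(3 - \frac{1}{4}\right) 57 = 53 + \left(- \frac{21}{4}\right) \frac{11}{4} \cdot 57 = 53 - \frac{13167}{16} = - \frac{12319}{16}$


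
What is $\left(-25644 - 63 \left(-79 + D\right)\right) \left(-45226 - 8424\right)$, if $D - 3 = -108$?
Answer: $753889800$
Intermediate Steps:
$D = -105$ ($D = 3 - 108 = -105$)
$\left(-25644 - 63 \left(-79 + D\right)\right) \left(-45226 - 8424\right) = \left(-25644 - 63 \left(-79 - 105\right)\right) \left(-45226 - 8424\right) = \left(-25644 - -11592\right) \left(-53650\right) = \left(-25644 + 11592\right) \left(-53650\right) = \left(-14052\right) \left(-53650\right) = 753889800$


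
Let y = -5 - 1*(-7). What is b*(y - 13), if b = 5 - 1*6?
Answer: 11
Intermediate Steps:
b = -1 (b = 5 - 6 = -1)
y = 2 (y = -5 + 7 = 2)
b*(y - 13) = -(2 - 13) = -1*(-11) = 11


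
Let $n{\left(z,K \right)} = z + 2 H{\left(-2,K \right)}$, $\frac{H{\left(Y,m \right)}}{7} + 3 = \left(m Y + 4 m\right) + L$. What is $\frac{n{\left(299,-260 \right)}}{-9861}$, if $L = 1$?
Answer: $\frac{7009}{9861} \approx 0.71078$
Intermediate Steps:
$H{\left(Y,m \right)} = -14 + 28 m + 7 Y m$ ($H{\left(Y,m \right)} = -21 + 7 \left(\left(m Y + 4 m\right) + 1\right) = -21 + 7 \left(\left(Y m + 4 m\right) + 1\right) = -21 + 7 \left(\left(4 m + Y m\right) + 1\right) = -21 + 7 \left(1 + 4 m + Y m\right) = -21 + \left(7 + 28 m + 7 Y m\right) = -14 + 28 m + 7 Y m$)
$n{\left(z,K \right)} = -28 + z + 28 K$ ($n{\left(z,K \right)} = z + 2 \left(-14 + 28 K + 7 \left(-2\right) K\right) = z + 2 \left(-14 + 28 K - 14 K\right) = z + 2 \left(-14 + 14 K\right) = z + \left(-28 + 28 K\right) = -28 + z + 28 K$)
$\frac{n{\left(299,-260 \right)}}{-9861} = \frac{-28 + 299 + 28 \left(-260\right)}{-9861} = \left(-28 + 299 - 7280\right) \left(- \frac{1}{9861}\right) = \left(-7009\right) \left(- \frac{1}{9861}\right) = \frac{7009}{9861}$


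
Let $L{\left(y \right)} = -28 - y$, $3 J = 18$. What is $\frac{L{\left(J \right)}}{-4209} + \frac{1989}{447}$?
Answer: $\frac{2795633}{627141} \approx 4.4577$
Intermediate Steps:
$J = 6$ ($J = \frac{1}{3} \cdot 18 = 6$)
$\frac{L{\left(J \right)}}{-4209} + \frac{1989}{447} = \frac{-28 - 6}{-4209} + \frac{1989}{447} = \left(-28 - 6\right) \left(- \frac{1}{4209}\right) + 1989 \cdot \frac{1}{447} = \left(-34\right) \left(- \frac{1}{4209}\right) + \frac{663}{149} = \frac{34}{4209} + \frac{663}{149} = \frac{2795633}{627141}$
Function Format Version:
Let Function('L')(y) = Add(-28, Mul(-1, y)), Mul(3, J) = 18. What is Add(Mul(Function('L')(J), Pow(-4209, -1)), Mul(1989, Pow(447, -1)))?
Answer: Rational(2795633, 627141) ≈ 4.4577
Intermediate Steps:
J = 6 (J = Mul(Rational(1, 3), 18) = 6)
Add(Mul(Function('L')(J), Pow(-4209, -1)), Mul(1989, Pow(447, -1))) = Add(Mul(Add(-28, Mul(-1, 6)), Pow(-4209, -1)), Mul(1989, Pow(447, -1))) = Add(Mul(Add(-28, -6), Rational(-1, 4209)), Mul(1989, Rational(1, 447))) = Add(Mul(-34, Rational(-1, 4209)), Rational(663, 149)) = Add(Rational(34, 4209), Rational(663, 149)) = Rational(2795633, 627141)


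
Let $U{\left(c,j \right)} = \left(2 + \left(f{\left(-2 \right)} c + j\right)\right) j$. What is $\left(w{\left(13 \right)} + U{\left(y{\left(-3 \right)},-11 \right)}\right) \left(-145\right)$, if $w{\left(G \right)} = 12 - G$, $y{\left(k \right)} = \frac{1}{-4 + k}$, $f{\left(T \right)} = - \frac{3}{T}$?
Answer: $- \frac{203725}{14} \approx -14552.0$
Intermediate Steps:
$U{\left(c,j \right)} = j \left(2 + j + \frac{3 c}{2}\right)$ ($U{\left(c,j \right)} = \left(2 + \left(- \frac{3}{-2} c + j\right)\right) j = \left(2 + \left(\left(-3\right) \left(- \frac{1}{2}\right) c + j\right)\right) j = \left(2 + \left(\frac{3 c}{2} + j\right)\right) j = \left(2 + \left(j + \frac{3 c}{2}\right)\right) j = \left(2 + j + \frac{3 c}{2}\right) j = j \left(2 + j + \frac{3 c}{2}\right)$)
$\left(w{\left(13 \right)} + U{\left(y{\left(-3 \right)},-11 \right)}\right) \left(-145\right) = \left(\left(12 - 13\right) + \frac{1}{2} \left(-11\right) \left(4 + 2 \left(-11\right) + \frac{3}{-4 - 3}\right)\right) \left(-145\right) = \left(\left(12 - 13\right) + \frac{1}{2} \left(-11\right) \left(4 - 22 + \frac{3}{-7}\right)\right) \left(-145\right) = \left(-1 + \frac{1}{2} \left(-11\right) \left(4 - 22 + 3 \left(- \frac{1}{7}\right)\right)\right) \left(-145\right) = \left(-1 + \frac{1}{2} \left(-11\right) \left(4 - 22 - \frac{3}{7}\right)\right) \left(-145\right) = \left(-1 + \frac{1}{2} \left(-11\right) \left(- \frac{129}{7}\right)\right) \left(-145\right) = \left(-1 + \frac{1419}{14}\right) \left(-145\right) = \frac{1405}{14} \left(-145\right) = - \frac{203725}{14}$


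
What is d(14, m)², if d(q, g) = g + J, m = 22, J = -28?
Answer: 36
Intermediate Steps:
d(q, g) = -28 + g (d(q, g) = g - 28 = -28 + g)
d(14, m)² = (-28 + 22)² = (-6)² = 36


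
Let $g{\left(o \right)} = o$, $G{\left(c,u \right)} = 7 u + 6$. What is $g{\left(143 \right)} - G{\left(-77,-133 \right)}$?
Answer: $1068$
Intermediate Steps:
$G{\left(c,u \right)} = 6 + 7 u$
$g{\left(143 \right)} - G{\left(-77,-133 \right)} = 143 - \left(6 + 7 \left(-133\right)\right) = 143 - \left(6 - 931\right) = 143 - -925 = 143 + 925 = 1068$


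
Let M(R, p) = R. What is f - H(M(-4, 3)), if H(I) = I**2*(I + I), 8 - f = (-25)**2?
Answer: -489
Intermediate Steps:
f = -617 (f = 8 - 1*(-25)**2 = 8 - 1*625 = 8 - 625 = -617)
H(I) = 2*I**3 (H(I) = I**2*(2*I) = 2*I**3)
f - H(M(-4, 3)) = -617 - 2*(-4)**3 = -617 - 2*(-64) = -617 - 1*(-128) = -617 + 128 = -489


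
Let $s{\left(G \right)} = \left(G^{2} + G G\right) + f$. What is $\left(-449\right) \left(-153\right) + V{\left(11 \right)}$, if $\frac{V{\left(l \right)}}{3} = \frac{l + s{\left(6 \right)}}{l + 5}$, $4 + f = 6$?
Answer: $\frac{1099407}{16} \approx 68713.0$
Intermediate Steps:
$f = 2$ ($f = -4 + 6 = 2$)
$s{\left(G \right)} = 2 + 2 G^{2}$ ($s{\left(G \right)} = \left(G^{2} + G G\right) + 2 = \left(G^{2} + G^{2}\right) + 2 = 2 G^{2} + 2 = 2 + 2 G^{2}$)
$V{\left(l \right)} = \frac{3 \left(74 + l\right)}{5 + l}$ ($V{\left(l \right)} = 3 \frac{l + \left(2 + 2 \cdot 6^{2}\right)}{l + 5} = 3 \frac{l + \left(2 + 2 \cdot 36\right)}{5 + l} = 3 \frac{l + \left(2 + 72\right)}{5 + l} = 3 \frac{l + 74}{5 + l} = 3 \frac{74 + l}{5 + l} = \frac{3 \left(74 + l\right)}{5 + l}$)
$\left(-449\right) \left(-153\right) + V{\left(11 \right)} = \left(-449\right) \left(-153\right) + \frac{3 \left(74 + 11\right)}{5 + 11} = 68697 + 3 \cdot \frac{1}{16} \cdot 85 = 68697 + \frac{255}{16} = \frac{1099407}{16}$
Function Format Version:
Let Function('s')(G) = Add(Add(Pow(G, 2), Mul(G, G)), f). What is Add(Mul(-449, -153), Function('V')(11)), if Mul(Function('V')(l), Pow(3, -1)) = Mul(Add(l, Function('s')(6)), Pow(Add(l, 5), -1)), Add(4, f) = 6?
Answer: Rational(1099407, 16) ≈ 68713.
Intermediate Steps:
f = 2 (f = Add(-4, 6) = 2)
Function('s')(G) = Add(2, Mul(2, Pow(G, 2))) (Function('s')(G) = Add(Add(Pow(G, 2), Mul(G, G)), 2) = Add(Add(Pow(G, 2), Pow(G, 2)), 2) = Add(Mul(2, Pow(G, 2)), 2) = Add(2, Mul(2, Pow(G, 2))))
Function('V')(l) = Mul(3, Pow(Add(5, l), -1), Add(74, l)) (Function('V')(l) = Mul(3, Mul(Add(l, Add(2, Mul(2, Pow(6, 2)))), Pow(Add(l, 5), -1))) = Mul(3, Mul(Add(l, Add(2, Mul(2, 36))), Pow(Add(5, l), -1))) = Mul(3, Mul(Add(l, Add(2, 72)), Pow(Add(5, l), -1))) = Mul(3, Mul(Add(l, 74), Pow(Add(5, l), -1))) = Mul(3, Mul(Add(74, l), Pow(Add(5, l), -1))) = Mul(3, Mul(Pow(Add(5, l), -1), Add(74, l))) = Mul(3, Pow(Add(5, l), -1), Add(74, l)))
Add(Mul(-449, -153), Function('V')(11)) = Add(Mul(-449, -153), Mul(3, Pow(Add(5, 11), -1), Add(74, 11))) = Add(68697, Mul(3, Pow(16, -1), 85)) = Add(68697, Mul(3, Rational(1, 16), 85)) = Add(68697, Rational(255, 16)) = Rational(1099407, 16)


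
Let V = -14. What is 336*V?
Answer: -4704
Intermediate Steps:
336*V = 336*(-14) = -4704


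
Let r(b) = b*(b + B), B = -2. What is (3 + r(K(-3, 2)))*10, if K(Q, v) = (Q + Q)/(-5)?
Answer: 102/5 ≈ 20.400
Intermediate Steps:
K(Q, v) = -2*Q/5 (K(Q, v) = (2*Q)*(-⅕) = -2*Q/5)
r(b) = b*(-2 + b) (r(b) = b*(b - 2) = b*(-2 + b))
(3 + r(K(-3, 2)))*10 = (3 + (-⅖*(-3))*(-2 - ⅖*(-3)))*10 = (3 + 6*(-2 + 6/5)/5)*10 = (3 + (6/5)*(-⅘))*10 = (3 - 24/25)*10 = (51/25)*10 = 102/5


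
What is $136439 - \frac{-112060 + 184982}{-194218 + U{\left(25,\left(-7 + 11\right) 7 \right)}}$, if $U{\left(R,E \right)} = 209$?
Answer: $\frac{1393182467}{10211} \approx 1.3644 \cdot 10^{5}$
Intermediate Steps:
$136439 - \frac{-112060 + 184982}{-194218 + U{\left(25,\left(-7 + 11\right) 7 \right)}} = 136439 - \frac{-112060 + 184982}{-194218 + 209} = 136439 - \frac{72922}{-194009} = 136439 - 72922 \left(- \frac{1}{194009}\right) = 136439 - - \frac{3838}{10211} = 136439 + \frac{3838}{10211} = \frac{1393182467}{10211}$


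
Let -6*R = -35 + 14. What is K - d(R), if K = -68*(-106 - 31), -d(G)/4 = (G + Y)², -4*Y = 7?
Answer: 37313/4 ≈ 9328.3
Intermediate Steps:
Y = -7/4 (Y = -¼*7 = -7/4 ≈ -1.7500)
R = 7/2 (R = -(-35 + 14)/6 = -⅙*(-21) = 7/2 ≈ 3.5000)
d(G) = -4*(-7/4 + G)² (d(G) = -4*(G - 7/4)² = -4*(-7/4 + G)²)
K = 9316 (K = -68*(-137) = 9316)
K - d(R) = 9316 - (-1)*(-7 + 4*(7/2))²/4 = 9316 - (-1)*(-7 + 14)²/4 = 9316 - (-1)*7²/4 = 9316 - (-1)*49/4 = 9316 - 1*(-49/4) = 9316 + 49/4 = 37313/4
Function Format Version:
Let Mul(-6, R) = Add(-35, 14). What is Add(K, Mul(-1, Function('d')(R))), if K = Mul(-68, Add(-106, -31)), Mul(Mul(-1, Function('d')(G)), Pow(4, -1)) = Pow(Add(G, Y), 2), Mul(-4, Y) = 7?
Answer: Rational(37313, 4) ≈ 9328.3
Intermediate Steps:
Y = Rational(-7, 4) (Y = Mul(Rational(-1, 4), 7) = Rational(-7, 4) ≈ -1.7500)
R = Rational(7, 2) (R = Mul(Rational(-1, 6), Add(-35, 14)) = Mul(Rational(-1, 6), -21) = Rational(7, 2) ≈ 3.5000)
Function('d')(G) = Mul(-4, Pow(Add(Rational(-7, 4), G), 2)) (Function('d')(G) = Mul(-4, Pow(Add(G, Rational(-7, 4)), 2)) = Mul(-4, Pow(Add(Rational(-7, 4), G), 2)))
K = 9316 (K = Mul(-68, -137) = 9316)
Add(K, Mul(-1, Function('d')(R))) = Add(9316, Mul(-1, Mul(Rational(-1, 4), Pow(Add(-7, Mul(4, Rational(7, 2))), 2)))) = Add(9316, Mul(-1, Mul(Rational(-1, 4), Pow(Add(-7, 14), 2)))) = Add(9316, Mul(-1, Mul(Rational(-1, 4), Pow(7, 2)))) = Add(9316, Mul(-1, Mul(Rational(-1, 4), 49))) = Add(9316, Mul(-1, Rational(-49, 4))) = Add(9316, Rational(49, 4)) = Rational(37313, 4)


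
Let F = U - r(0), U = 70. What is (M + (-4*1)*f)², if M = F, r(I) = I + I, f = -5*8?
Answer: 52900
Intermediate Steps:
f = -40
r(I) = 2*I
F = 70 (F = 70 - 2*0 = 70 - 1*0 = 70 + 0 = 70)
M = 70
(M + (-4*1)*f)² = (70 - 4*1*(-40))² = (70 - 4*(-40))² = (70 + 160)² = 230² = 52900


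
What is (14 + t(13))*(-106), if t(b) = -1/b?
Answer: -19186/13 ≈ -1475.8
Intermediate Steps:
(14 + t(13))*(-106) = (14 - 1/13)*(-106) = (181/13)*(-106) = -19186/13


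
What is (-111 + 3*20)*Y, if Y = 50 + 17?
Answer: -3417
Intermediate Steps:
Y = 67
(-111 + 3*20)*Y = (-111 + 3*20)*67 = (-111 + 60)*67 = -51*67 = -3417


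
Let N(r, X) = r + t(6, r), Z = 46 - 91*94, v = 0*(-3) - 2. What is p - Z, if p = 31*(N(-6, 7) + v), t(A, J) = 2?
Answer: 8322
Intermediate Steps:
v = -2 (v = 0 - 2 = -2)
Z = -8508 (Z = 46 - 8554 = -8508)
N(r, X) = 2 + r (N(r, X) = r + 2 = 2 + r)
p = -186 (p = 31*((2 - 6) - 2) = 31*(-4 - 2) = 31*(-6) = -186)
p - Z = -186 - 1*(-8508) = -186 + 8508 = 8322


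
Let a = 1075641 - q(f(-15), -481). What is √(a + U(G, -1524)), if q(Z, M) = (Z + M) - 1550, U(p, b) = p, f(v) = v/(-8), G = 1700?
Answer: √17269922/4 ≈ 1038.9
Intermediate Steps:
f(v) = -v/8 (f(v) = v*(-⅛) = -v/8)
q(Z, M) = -1550 + M + Z (q(Z, M) = (M + Z) - 1550 = -1550 + M + Z)
a = 8621361/8 (a = 1075641 - (-1550 - 481 - ⅛*(-15)) = 1075641 - (-1550 - 481 + 15/8) = 1075641 - 1*(-16233/8) = 1075641 + 16233/8 = 8621361/8 ≈ 1.0777e+6)
√(a + U(G, -1524)) = √(8621361/8 + 1700) = √(8634961/8) = √17269922/4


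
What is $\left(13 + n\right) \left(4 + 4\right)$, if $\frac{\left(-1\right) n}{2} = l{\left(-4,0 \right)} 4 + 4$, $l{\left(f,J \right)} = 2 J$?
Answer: $40$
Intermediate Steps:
$n = -8$ ($n = - 2 \left(2 \cdot 0 \cdot 4 + 4\right) = - 2 \left(0 \cdot 4 + 4\right) = - 2 \left(0 + 4\right) = \left(-2\right) 4 = -8$)
$\left(13 + n\right) \left(4 + 4\right) = \left(13 - 8\right) \left(4 + 4\right) = 5 \cdot 8 = 40$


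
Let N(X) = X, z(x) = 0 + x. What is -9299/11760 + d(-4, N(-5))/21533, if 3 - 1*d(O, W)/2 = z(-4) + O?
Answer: -199976647/253228080 ≈ -0.78971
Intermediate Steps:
z(x) = x
d(O, W) = 14 - 2*O (d(O, W) = 6 - 2*(-4 + O) = 6 + (8 - 2*O) = 14 - 2*O)
-9299/11760 + d(-4, N(-5))/21533 = -9299/11760 + (14 - 2*(-4))/21533 = -9299*1/11760 + (14 + 8)*(1/21533) = -9299/11760 + 22*(1/21533) = -9299/11760 + 22/21533 = -199976647/253228080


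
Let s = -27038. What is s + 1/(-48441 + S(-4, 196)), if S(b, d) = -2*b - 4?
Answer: -1309639607/48437 ≈ -27038.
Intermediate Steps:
S(b, d) = -4 - 2*b
s + 1/(-48441 + S(-4, 196)) = -27038 + 1/(-48441 + (-4 - 2*(-4))) = -27038 + 1/(-48441 + (-4 + 8)) = -27038 + 1/(-48441 + 4) = -27038 + 1/(-48437) = -27038 - 1/48437 = -1309639607/48437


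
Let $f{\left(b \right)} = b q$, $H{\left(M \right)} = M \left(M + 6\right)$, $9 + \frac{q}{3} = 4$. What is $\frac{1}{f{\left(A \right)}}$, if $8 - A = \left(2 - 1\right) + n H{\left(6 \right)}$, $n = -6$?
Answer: $- \frac{1}{6585} \approx -0.00015186$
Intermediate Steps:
$q = -15$ ($q = -27 + 3 \cdot 4 = -27 + 12 = -15$)
$H{\left(M \right)} = M \left(6 + M\right)$
$A = 439$ ($A = 8 - \left(\left(2 - 1\right) - 6 \cdot 6 \left(6 + 6\right)\right) = 8 - \left(\left(2 - 1\right) - 6 \cdot 6 \cdot 12\right) = 8 - \left(1 - 432\right) = 8 - -431 = 8 + 431 = 439$)
$f{\left(b \right)} = - 15 b$ ($f{\left(b \right)} = b \left(-15\right) = - 15 b$)
$\frac{1}{f{\left(A \right)}} = \frac{1}{\left(-15\right) 439} = \frac{1}{-6585} = - \frac{1}{6585}$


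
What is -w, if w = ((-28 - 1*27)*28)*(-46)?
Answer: -70840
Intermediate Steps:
w = 70840 (w = ((-28 - 27)*28)*(-46) = -55*28*(-46) = -1540*(-46) = 70840)
-w = -1*70840 = -70840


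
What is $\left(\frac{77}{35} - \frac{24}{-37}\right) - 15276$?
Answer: $- \frac{2825533}{185} \approx -15273.0$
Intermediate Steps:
$\left(\frac{77}{35} - \frac{24}{-37}\right) - 15276 = \left(77 \cdot \frac{1}{35} - - \frac{24}{37}\right) - 15276 = \left(\frac{11}{5} + \frac{24}{37}\right) - 15276 = \frac{527}{185} - 15276 = - \frac{2825533}{185}$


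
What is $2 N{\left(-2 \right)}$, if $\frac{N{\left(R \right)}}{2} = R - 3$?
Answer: $-20$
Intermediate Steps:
$N{\left(R \right)} = -6 + 2 R$ ($N{\left(R \right)} = 2 \left(R - 3\right) = 2 \left(-3 + R\right) = -6 + 2 R$)
$2 N{\left(-2 \right)} = 2 \left(-6 + 2 \left(-2\right)\right) = 2 \left(-6 - 4\right) = 2 \left(-10\right) = -20$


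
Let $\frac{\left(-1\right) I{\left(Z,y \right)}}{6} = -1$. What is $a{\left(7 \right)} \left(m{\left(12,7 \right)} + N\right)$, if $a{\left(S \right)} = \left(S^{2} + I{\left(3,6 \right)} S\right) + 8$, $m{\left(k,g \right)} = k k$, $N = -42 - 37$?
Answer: $6435$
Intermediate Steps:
$I{\left(Z,y \right)} = 6$ ($I{\left(Z,y \right)} = \left(-6\right) \left(-1\right) = 6$)
$N = -79$
$m{\left(k,g \right)} = k^{2}$
$a{\left(S \right)} = 8 + S^{2} + 6 S$ ($a{\left(S \right)} = \left(S^{2} + 6 S\right) + 8 = 8 + S^{2} + 6 S$)
$a{\left(7 \right)} \left(m{\left(12,7 \right)} + N\right) = \left(8 + 7^{2} + 6 \cdot 7\right) \left(12^{2} - 79\right) = \left(8 + 49 + 42\right) \left(144 - 79\right) = 99 \cdot 65 = 6435$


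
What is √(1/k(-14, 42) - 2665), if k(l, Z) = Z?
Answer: I*√4701018/42 ≈ 51.623*I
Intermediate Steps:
√(1/k(-14, 42) - 2665) = √(1/42 - 2665) = √(-111929/42) = I*√4701018/42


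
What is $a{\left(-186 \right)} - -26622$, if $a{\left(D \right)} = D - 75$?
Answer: $26361$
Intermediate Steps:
$a{\left(D \right)} = -75 + D$
$a{\left(-186 \right)} - -26622 = \left(-75 - 186\right) - -26622 = -261 + 26622 = 26361$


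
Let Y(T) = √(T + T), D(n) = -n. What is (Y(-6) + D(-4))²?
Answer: 4 + 16*I*√3 ≈ 4.0 + 27.713*I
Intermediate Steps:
Y(T) = √2*√T (Y(T) = √(2*T) = √2*√T)
(Y(-6) + D(-4))² = (√2*√(-6) - 1*(-4))² = (√2*(I*√6) + 4)² = (2*I*√3 + 4)² = (4 + 2*I*√3)²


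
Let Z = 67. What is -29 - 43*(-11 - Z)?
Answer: 3325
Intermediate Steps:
-29 - 43*(-11 - Z) = -29 - 43*(-11 - 1*67) = -29 - 43*(-11 - 67) = -29 - 43*(-78) = -29 + 3354 = 3325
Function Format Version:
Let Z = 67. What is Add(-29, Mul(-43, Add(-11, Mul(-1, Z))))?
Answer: 3325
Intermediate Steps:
Add(-29, Mul(-43, Add(-11, Mul(-1, Z)))) = Add(-29, Mul(-43, Add(-11, Mul(-1, 67)))) = Add(-29, Mul(-43, Add(-11, -67))) = Add(-29, Mul(-43, -78)) = Add(-29, 3354) = 3325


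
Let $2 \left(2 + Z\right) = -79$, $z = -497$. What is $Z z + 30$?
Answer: $\frac{41311}{2} \approx 20656.0$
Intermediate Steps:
$Z = - \frac{83}{2}$ ($Z = -2 + \frac{1}{2} \left(-79\right) = -2 - \frac{79}{2} = - \frac{83}{2} \approx -41.5$)
$Z z + 30 = \left(- \frac{83}{2}\right) \left(-497\right) + 30 = \frac{41251}{2} + 30 = \frac{41311}{2}$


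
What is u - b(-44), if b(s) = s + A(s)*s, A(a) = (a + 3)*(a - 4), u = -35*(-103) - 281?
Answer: 89960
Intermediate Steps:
u = 3324 (u = 3605 - 281 = 3324)
A(a) = (-4 + a)*(3 + a) (A(a) = (3 + a)*(-4 + a) = (-4 + a)*(3 + a))
b(s) = s + s*(-12 + s² - s) (b(s) = s + (-12 + s² - s)*s = s + s*(-12 + s² - s))
u - b(-44) = 3324 - (-44)*(-11 + (-44)² - 1*(-44)) = 3324 - (-44)*(-11 + 1936 + 44) = 3324 - (-44)*1969 = 3324 - 1*(-86636) = 3324 + 86636 = 89960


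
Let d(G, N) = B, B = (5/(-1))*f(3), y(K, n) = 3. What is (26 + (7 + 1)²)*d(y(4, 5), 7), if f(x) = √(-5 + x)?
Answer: -450*I*√2 ≈ -636.4*I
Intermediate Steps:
B = -5*I*√2 (B = (5/(-1))*√(-5 + 3) = (5*(-1))*√(-2) = -5*I*√2 ≈ -7.0711*I)
d(G, N) = -5*I*√2
(26 + (7 + 1)²)*d(y(4, 5), 7) = (26 + (7 + 1)²)*(-5*I*√2) = (26 + 8²)*(-5*I*√2) = (26 + 64)*(-5*I*√2) = 90*(-5*I*√2) = -450*I*√2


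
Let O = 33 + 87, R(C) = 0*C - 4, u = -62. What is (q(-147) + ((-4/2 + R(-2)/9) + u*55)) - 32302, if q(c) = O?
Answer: -320350/9 ≈ -35594.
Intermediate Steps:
R(C) = -4 (R(C) = 0 - 4 = -4)
O = 120
q(c) = 120
(q(-147) + ((-4/2 + R(-2)/9) + u*55)) - 32302 = (120 + ((-4/2 - 4/9) - 62*55)) - 32302 = (120 + ((-4*½ - 4*⅑) - 3410)) - 32302 = (120 + ((-2 - 4/9) - 3410)) - 32302 = (120 + (-22/9 - 3410)) - 32302 = (120 - 30712/9) - 32302 = -29632/9 - 32302 = -320350/9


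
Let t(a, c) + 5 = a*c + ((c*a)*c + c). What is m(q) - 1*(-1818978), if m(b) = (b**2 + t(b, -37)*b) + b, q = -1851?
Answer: 4569020802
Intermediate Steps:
t(a, c) = -5 + c + a*c + a*c**2 (t(a, c) = -5 + (a*c + ((c*a)*c + c)) = -5 + (a*c + ((a*c)*c + c)) = -5 + (a*c + (a*c**2 + c)) = -5 + (a*c + (c + a*c**2)) = -5 + (c + a*c + a*c**2) = -5 + c + a*c + a*c**2)
m(b) = b + b**2 + b*(-42 + 1332*b) (m(b) = (b**2 + (-5 - 37 + b*(-37) + b*(-37)**2)*b) + b = (b**2 + (-5 - 37 - 37*b + b*1369)*b) + b = (b**2 + (-5 - 37 - 37*b + 1369*b)*b) + b = (b**2 + (-42 + 1332*b)*b) + b = (b**2 + b*(-42 + 1332*b)) + b = b + b**2 + b*(-42 + 1332*b))
m(q) - 1*(-1818978) = -1851*(-41 + 1333*(-1851)) - 1*(-1818978) = -1851*(-41 - 2467383) + 1818978 = -1851*(-2467424) + 1818978 = 4567201824 + 1818978 = 4569020802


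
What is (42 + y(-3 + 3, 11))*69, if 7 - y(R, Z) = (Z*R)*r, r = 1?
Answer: 3381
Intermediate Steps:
y(R, Z) = 7 - R*Z (y(R, Z) = 7 - Z*R = 7 - R*Z)
(42 + y(-3 + 3, 11))*69 = (42 + (7 - 1*(-3 + 3)*11))*69 = (42 + (7 - 1*0*11))*69 = (42 + (7 + 0))*69 = (42 + 7)*69 = 49*69 = 3381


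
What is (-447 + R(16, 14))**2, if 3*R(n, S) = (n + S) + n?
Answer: 1677025/9 ≈ 1.8634e+5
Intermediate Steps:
R(n, S) = S/3 + 2*n/3 (R(n, S) = ((n + S) + n)/3 = ((S + n) + n)/3 = (S + 2*n)/3 = S/3 + 2*n/3)
(-447 + R(16, 14))**2 = (-447 + ((1/3)*14 + (2/3)*16))**2 = (-447 + (14/3 + 32/3))**2 = (-447 + 46/3)**2 = (-1295/3)**2 = 1677025/9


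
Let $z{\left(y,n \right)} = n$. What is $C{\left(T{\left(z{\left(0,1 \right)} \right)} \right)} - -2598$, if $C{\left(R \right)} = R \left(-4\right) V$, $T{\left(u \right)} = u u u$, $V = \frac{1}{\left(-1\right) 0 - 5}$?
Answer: $\frac{12994}{5} \approx 2598.8$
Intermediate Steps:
$V = - \frac{1}{5}$ ($V = \frac{1}{0 - 5} = \frac{1}{-5} = - \frac{1}{5} \approx -0.2$)
$T{\left(u \right)} = u^{3}$ ($T{\left(u \right)} = u^{2} u = u^{3}$)
$C{\left(R \right)} = \frac{4 R}{5}$ ($C{\left(R \right)} = R \left(-4\right) \left(- \frac{1}{5}\right) = - 4 R \left(- \frac{1}{5}\right) = \frac{4 R}{5}$)
$C{\left(T{\left(z{\left(0,1 \right)} \right)} \right)} - -2598 = \frac{4 \cdot 1^{3}}{5} - -2598 = \frac{4}{5} \cdot 1 + 2598 = \frac{4}{5} + 2598 = \frac{12994}{5}$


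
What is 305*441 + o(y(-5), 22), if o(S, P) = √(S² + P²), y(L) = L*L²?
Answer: 134505 + √16109 ≈ 1.3463e+5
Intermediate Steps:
y(L) = L³
o(S, P) = √(P² + S²)
305*441 + o(y(-5), 22) = 305*441 + √(22² + ((-5)³)²) = 134505 + √(484 + (-125)²) = 134505 + √(484 + 15625) = 134505 + √16109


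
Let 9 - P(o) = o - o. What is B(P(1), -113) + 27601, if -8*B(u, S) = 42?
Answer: 110383/4 ≈ 27596.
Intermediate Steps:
P(o) = 9 (P(o) = 9 - (o - o) = 9 - 1*0 = 9 + 0 = 9)
B(u, S) = -21/4 (B(u, S) = -⅛*42 = -21/4)
B(P(1), -113) + 27601 = -21/4 + 27601 = 110383/4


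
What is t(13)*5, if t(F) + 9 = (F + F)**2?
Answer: 3335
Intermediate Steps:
t(F) = -9 + 4*F**2 (t(F) = -9 + (F + F)**2 = -9 + (2*F)**2 = -9 + 4*F**2)
t(13)*5 = (-9 + 4*13**2)*5 = (-9 + 4*169)*5 = (-9 + 676)*5 = 667*5 = 3335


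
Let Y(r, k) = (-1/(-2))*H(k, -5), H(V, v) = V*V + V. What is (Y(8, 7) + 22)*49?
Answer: 2450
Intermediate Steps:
H(V, v) = V + V² (H(V, v) = V² + V = V + V²)
Y(r, k) = k*(1 + k)/2 (Y(r, k) = (-1/(-2))*(k*(1 + k)) = (-1*(-½))*(k*(1 + k)) = (k*(1 + k))/2 = k*(1 + k)/2)
(Y(8, 7) + 22)*49 = ((½)*7*(1 + 7) + 22)*49 = ((½)*7*8 + 22)*49 = (28 + 22)*49 = 50*49 = 2450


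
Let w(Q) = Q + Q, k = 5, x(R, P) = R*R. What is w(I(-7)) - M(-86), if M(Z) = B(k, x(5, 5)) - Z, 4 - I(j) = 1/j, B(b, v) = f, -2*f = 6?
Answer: -523/7 ≈ -74.714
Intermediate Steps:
x(R, P) = R²
f = -3 (f = -½*6 = -3)
B(b, v) = -3
I(j) = 4 - 1/j
w(Q) = 2*Q
M(Z) = -3 - Z
w(I(-7)) - M(-86) = 2*(4 - 1/(-7)) - (-3 - 1*(-86)) = 2*(4 - 1*(-⅐)) - (-3 + 86) = 2*(4 + ⅐) - 1*83 = 2*(29/7) - 83 = 58/7 - 83 = -523/7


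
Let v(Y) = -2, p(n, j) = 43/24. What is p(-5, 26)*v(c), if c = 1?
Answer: -43/12 ≈ -3.5833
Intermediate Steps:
p(n, j) = 43/24 (p(n, j) = 43*(1/24) = 43/24)
p(-5, 26)*v(c) = (43/24)*(-2) = -43/12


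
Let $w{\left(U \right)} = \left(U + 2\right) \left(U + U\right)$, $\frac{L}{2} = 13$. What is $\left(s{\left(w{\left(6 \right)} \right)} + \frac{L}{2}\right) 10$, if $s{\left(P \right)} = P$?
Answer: $1090$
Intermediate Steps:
$L = 26$ ($L = 2 \cdot 13 = 26$)
$w{\left(U \right)} = 2 U \left(2 + U\right)$ ($w{\left(U \right)} = \left(2 + U\right) 2 U = 2 U \left(2 + U\right)$)
$\left(s{\left(w{\left(6 \right)} \right)} + \frac{L}{2}\right) 10 = \left(2 \cdot 6 \left(2 + 6\right) + \frac{26}{2}\right) 10 = \left(2 \cdot 6 \cdot 8 + 26 \cdot \frac{1}{2}\right) 10 = \left(96 + 13\right) 10 = 109 \cdot 10 = 1090$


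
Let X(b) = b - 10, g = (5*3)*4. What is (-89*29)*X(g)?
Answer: -129050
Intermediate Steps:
g = 60 (g = 15*4 = 60)
X(b) = -10 + b
(-89*29)*X(g) = (-89*29)*(-10 + 60) = -2581*50 = -129050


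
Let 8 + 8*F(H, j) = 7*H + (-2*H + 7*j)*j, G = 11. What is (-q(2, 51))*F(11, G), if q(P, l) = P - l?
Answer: 16513/4 ≈ 4128.3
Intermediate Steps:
F(H, j) = -1 + 7*H/8 + j*(-2*H + 7*j)/8 (F(H, j) = -1 + (7*H + (-2*H + 7*j)*j)/8 = -1 + (7*H + j*(-2*H + 7*j))/8 = -1 + (7*H/8 + j*(-2*H + 7*j)/8) = -1 + 7*H/8 + j*(-2*H + 7*j)/8)
(-q(2, 51))*F(11, G) = (-(2 - 1*51))*(-1 + (7/8)*11 + (7/8)*11**2 - 1/4*11*11) = (-(2 - 51))*(-1 + 77/8 + (7/8)*121 - 121/4) = (-1*(-49))*(-1 + 77/8 + 847/8 - 121/4) = 49*(337/4) = 16513/4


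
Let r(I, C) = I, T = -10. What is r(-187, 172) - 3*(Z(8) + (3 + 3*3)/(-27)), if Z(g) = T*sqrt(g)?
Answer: -557/3 + 60*sqrt(2) ≈ -100.81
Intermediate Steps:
Z(g) = -10*sqrt(g)
r(-187, 172) - 3*(Z(8) + (3 + 3*3)/(-27)) = -187 - 3*(-20*sqrt(2) + (3 + 3*3)/(-27)) = -187 - 3*(-20*sqrt(2) + (3 + 9)*(-1/27)) = -187 - 3*(-20*sqrt(2) + 12*(-1/27)) = -187 - 3*(-20*sqrt(2) - 4/9) = -187 - 3*(-4/9 - 20*sqrt(2)) = -187 + (4/3 + 60*sqrt(2)) = -557/3 + 60*sqrt(2)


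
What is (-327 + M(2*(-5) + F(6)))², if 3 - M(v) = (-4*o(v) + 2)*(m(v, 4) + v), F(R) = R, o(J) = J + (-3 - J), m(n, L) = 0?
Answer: 71824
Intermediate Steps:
o(J) = -3
M(v) = 3 - 14*v (M(v) = 3 - (-4*(-3) + 2)*(0 + v) = 3 - (12 + 2)*v = 3 - 14*v)
(-327 + M(2*(-5) + F(6)))² = (-327 + (3 - 14*(2*(-5) + 6)))² = (-327 + (3 - 14*(-10 + 6)))² = (-327 + (3 - 14*(-4)))² = (-327 + (3 + 56))² = (-327 + 59)² = (-268)² = 71824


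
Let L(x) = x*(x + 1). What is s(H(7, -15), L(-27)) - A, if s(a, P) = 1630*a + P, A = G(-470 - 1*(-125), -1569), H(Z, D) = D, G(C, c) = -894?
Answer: -22854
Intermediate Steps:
A = -894
L(x) = x*(1 + x)
s(a, P) = P + 1630*a
s(H(7, -15), L(-27)) - A = (-27*(1 - 27) + 1630*(-15)) - 1*(-894) = (-27*(-26) - 24450) + 894 = (702 - 24450) + 894 = -23748 + 894 = -22854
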